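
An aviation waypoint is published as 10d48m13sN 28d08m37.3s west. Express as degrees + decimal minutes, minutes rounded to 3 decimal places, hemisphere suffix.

10° 48.217′ N, 28° 8.622′ W

Latitude: 48 + 13/60 = 48.21667′
Lon: 8 + 37.3/60 = 8.62167′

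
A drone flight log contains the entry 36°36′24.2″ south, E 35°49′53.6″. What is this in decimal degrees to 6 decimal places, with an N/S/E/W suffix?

36.606722° S, 35.831556° E

Lat: 36° + 36/60 + 24.2/3600 = 36 + 0.600000 + 0.006722 = 36.6067222
λ: 35° + 49/60 + 53.6/3600 = 35 + 0.816667 + 0.014889 = 35.8315556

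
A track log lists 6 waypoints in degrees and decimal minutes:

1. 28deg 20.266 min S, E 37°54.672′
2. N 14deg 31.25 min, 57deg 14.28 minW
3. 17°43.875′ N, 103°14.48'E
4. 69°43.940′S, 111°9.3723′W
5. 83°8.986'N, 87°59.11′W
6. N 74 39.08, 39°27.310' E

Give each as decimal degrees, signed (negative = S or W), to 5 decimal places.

Point 1:
  Lat: 20.266′ = 0.337767°; total 28.337767
  hemisphere S, so the sign is −
  Lon: 37 + 54.672/60 = 37.911200
  E → positive
Point 2:
  φ: 31.25′ = 0.520833°; total 14.520833
  N → positive
  λ: 57 + 14.28/60 = 57.238000
  W ⇒ negate
Point 3:
  Latitude: 17 + 43.875/60 = 17.731250
  N ⇒ keep positive
  Longitude: 14.48′ = 0.241333°; total 103.241333
  E → positive
Point 4:
  φ: 43.94′ = 0.732333°; total 69.732333
  S ⇒ negate
  Longitude: 111 + 9.3723/60 = 111.156205
  hemisphere W, so the sign is −
Point 5:
  Latitude: 83 + 8.986/60 = 83.149767
  N → positive
  Longitude: 59.11′ = 0.985167°; total 87.985167
  hemisphere W, so the sign is −
Point 6:
  Latitude: 39.08′ = 0.651333°; total 74.651333
  N ⇒ keep positive
  λ: 27.31′ = 0.455167°; total 39.455167
  E → positive

1. -28.33777, 37.91120
2. 14.52083, -57.23800
3. 17.73125, 103.24133
4. -69.73233, -111.15621
5. 83.14977, -87.98517
6. 74.65133, 39.45517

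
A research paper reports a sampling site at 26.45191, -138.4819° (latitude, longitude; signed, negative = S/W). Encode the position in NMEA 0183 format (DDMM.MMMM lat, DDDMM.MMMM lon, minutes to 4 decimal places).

φ: 26° + 0.451910 × 60 = 26° 27.114600′
Longitude is negative → W; |value| = 138.481900
Longitude: minutes = (138.481900 − 138) × 60 = 28.914000

2627.1146,N / 13828.9140,W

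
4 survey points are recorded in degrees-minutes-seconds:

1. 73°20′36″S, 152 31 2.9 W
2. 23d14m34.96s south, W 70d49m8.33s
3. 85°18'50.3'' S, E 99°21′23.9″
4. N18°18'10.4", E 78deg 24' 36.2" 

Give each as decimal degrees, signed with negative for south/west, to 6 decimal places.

Point 1:
  Latitude: 73 + 20/60 + 36/3600 = 73.3433333
  S → negative
  Longitude: 152 + 31/60 + 2.9/3600 = 152.5174722
  hemisphere W, so the sign is −
Point 2:
  Lat: 23° + 14/60 + 34.96/3600 = 23 + 0.233333 + 0.009711 = 23.2430444
  hemisphere S, so the sign is −
  Longitude: 70° + 49/60 + 8.33/3600 = 70 + 0.816667 + 0.002314 = 70.8189806
  W ⇒ negate
Point 3:
  φ: 18′ + 50.3″ = 18.83833′; 85 + 18.83833/60 = 85.3139722
  S ⇒ negate
  λ: 99° + 21/60 + 23.9/3600 = 99 + 0.350000 + 0.006639 = 99.3566389
  E → positive
Point 4:
  Lat: 18′ + 10.4″ = 18.17333′; 18 + 18.17333/60 = 18.3028889
  N ⇒ keep positive
  Longitude: 78 + 24/60 + 36.2/3600 = 78.4100556
  E → positive

1. -73.343333, -152.517472
2. -23.243044, -70.818981
3. -85.313972, 99.356639
4. 18.302889, 78.410056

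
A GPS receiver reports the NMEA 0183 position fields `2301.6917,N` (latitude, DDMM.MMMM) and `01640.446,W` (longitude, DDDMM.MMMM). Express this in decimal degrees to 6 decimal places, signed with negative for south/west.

23.028195, -16.674100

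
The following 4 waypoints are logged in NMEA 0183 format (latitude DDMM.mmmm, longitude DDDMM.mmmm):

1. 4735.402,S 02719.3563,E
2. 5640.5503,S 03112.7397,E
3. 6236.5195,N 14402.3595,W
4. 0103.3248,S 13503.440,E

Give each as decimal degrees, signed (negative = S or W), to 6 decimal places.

Point 1:
  Lat: split at 2 digits → 47° and 35.402′; 47 + 35.402/60 = 47.5900333
  hemisphere S, so the sign is −
  Lon: split at 3 digits → 027° and 19.3563′; 27 + 19.3563/60 = 27.3226050
  E ⇒ keep positive
Point 2:
  Lat: split at 2 digits → 56° and 40.5503′; 56 + 40.5503/60 = 56.6758383
  hemisphere S, so the sign is −
  Longitude: split at 3 digits → 031° and 12.7397′; 31 + 12.7397/60 = 31.2123283
  E ⇒ keep positive
Point 3:
  φ: degrees = first 2 digits = 62, minutes = 36.5195; 62 + 36.5195/60 = 62.6086583
  N ⇒ keep positive
  Longitude: split at 3 digits → 144° and 2.3595′; 144 + 2.3595/60 = 144.0393250
  hemisphere W, so the sign is −
Point 4:
  φ: split at 2 digits → 01° and 3.3248′; 1 + 3.3248/60 = 1.0554133
  S → negative
  Lon: split at 3 digits → 135° and 3.44′; 135 + 3.44/60 = 135.0573333
  E → positive

1. -47.590033, 27.322605
2. -56.675838, 31.212328
3. 62.608658, -144.039325
4. -1.055413, 135.057333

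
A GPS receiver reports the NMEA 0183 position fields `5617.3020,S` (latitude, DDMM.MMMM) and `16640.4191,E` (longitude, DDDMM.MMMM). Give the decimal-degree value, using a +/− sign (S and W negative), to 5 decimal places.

-56.28837, 166.67365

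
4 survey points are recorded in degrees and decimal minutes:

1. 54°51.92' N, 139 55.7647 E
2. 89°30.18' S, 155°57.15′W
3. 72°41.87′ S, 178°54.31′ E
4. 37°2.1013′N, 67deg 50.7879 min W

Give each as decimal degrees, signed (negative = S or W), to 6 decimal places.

Point 1:
  Latitude: 54 + 51.92/60 = 54.8653333
  N → positive
  λ: 55.7647′ = 0.929412°; total 139.9294117
  E ⇒ keep positive
Point 2:
  φ: 89 + 30.18/60 = 89.5030000
  hemisphere S, so the sign is −
  λ: 155 + 57.15/60 = 155.9525000
  W → negative
Point 3:
  φ: 41.87′ = 0.697833°; total 72.6978333
  hemisphere S, so the sign is −
  Longitude: 54.31′ = 0.905167°; total 178.9051667
  E → positive
Point 4:
  Latitude: 37 + 2.1013/60 = 37.0350217
  N → positive
  λ: 67 + 50.7879/60 = 67.8464650
  hemisphere W, so the sign is −

1. 54.865333, 139.929412
2. -89.503000, -155.952500
3. -72.697833, 178.905167
4. 37.035022, -67.846465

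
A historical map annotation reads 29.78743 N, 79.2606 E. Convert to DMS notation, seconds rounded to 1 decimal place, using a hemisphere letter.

29°47′14.7″ N, 79°15′38.2″ E

Lat: 0.787430 × 60 = 47.24580′ → 47′, remainder × 60 = 14.748″
Longitude: 0.260600° → 15.63600′; 0.63600 × 60 = 38.160″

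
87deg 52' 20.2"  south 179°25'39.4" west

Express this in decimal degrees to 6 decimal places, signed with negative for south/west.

-87.872278, -179.427611

Lat: 87 + 52/60 + 20.2/3600 = 87.8722778
S → negative
Lon: 25′ + 39.4″ = 25.65667′; 179 + 25.65667/60 = 179.4276111
hemisphere W, so the sign is −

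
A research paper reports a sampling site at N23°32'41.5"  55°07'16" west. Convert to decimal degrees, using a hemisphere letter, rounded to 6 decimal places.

23.544861° N, 55.121111° W

φ: 23° + 32/60 + 41.5/3600 = 23 + 0.533333 + 0.011528 = 23.5448611
Lon: 55 + 7/60 + 16/3600 = 55.1211111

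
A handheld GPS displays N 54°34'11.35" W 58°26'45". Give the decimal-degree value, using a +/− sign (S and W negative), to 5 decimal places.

54.56982, -58.44583

Latitude: 34′ + 11.35″ = 34.18917′; 54 + 34.18917/60 = 54.569819
N ⇒ keep positive
Longitude: 26′ + 45″ = 26.75000′; 58 + 26.75000/60 = 58.445833
W ⇒ negate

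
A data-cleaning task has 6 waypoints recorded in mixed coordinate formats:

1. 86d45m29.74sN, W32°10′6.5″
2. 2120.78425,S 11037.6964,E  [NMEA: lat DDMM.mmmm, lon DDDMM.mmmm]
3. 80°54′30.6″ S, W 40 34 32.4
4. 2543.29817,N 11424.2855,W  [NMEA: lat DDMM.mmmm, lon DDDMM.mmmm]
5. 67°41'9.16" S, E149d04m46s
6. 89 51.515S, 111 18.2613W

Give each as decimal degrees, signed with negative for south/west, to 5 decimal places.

Point 1:
  Lat: 86 + 45/60 + 29.74/3600 = 86.758261
  N → positive
  Lon: 10′ + 6.5″ = 10.10833′; 32 + 10.10833/60 = 32.168472
  hemisphere W, so the sign is −
Point 2:
  φ: degrees = first 2 digits = 21, minutes = 20.78425; 21 + 20.78425/60 = 21.346404
  S → negative
  Longitude: split at 3 digits → 110° and 37.6964′; 110 + 37.6964/60 = 110.628273
  E ⇒ keep positive
Point 3:
  φ: 80° + 54/60 + 30.6/3600 = 80 + 0.900000 + 0.008500 = 80.908500
  S ⇒ negate
  Longitude: 40° + 34/60 + 32.4/3600 = 40 + 0.566667 + 0.009000 = 40.575667
  W ⇒ negate
Point 4:
  φ: split at 2 digits → 25° and 43.29817′; 25 + 43.29817/60 = 25.721636
  N → positive
  Lon: degrees = first 3 digits = 114, minutes = 24.2855; 114 + 24.2855/60 = 114.404758
  W → negative
Point 5:
  Latitude: 67° + 41/60 + 9.16/3600 = 67 + 0.683333 + 0.002544 = 67.685878
  S → negative
  Longitude: 149 + 4/60 + 46/3600 = 149.079444
  E ⇒ keep positive
Point 6:
  Latitude: 51.515′ = 0.858583°; total 89.858583
  hemisphere S, so the sign is −
  Lon: 111 + 18.2613/60 = 111.304355
  hemisphere W, so the sign is −

1. 86.75826, -32.16847
2. -21.34640, 110.62827
3. -80.90850, -40.57567
4. 25.72164, -114.40476
5. -67.68588, 149.07944
6. -89.85858, -111.30436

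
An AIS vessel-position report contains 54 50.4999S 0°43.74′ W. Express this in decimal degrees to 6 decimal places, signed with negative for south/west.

Lat: 54 + 50.4999/60 = 54.8416650
S ⇒ negate
Lon: 0 + 43.74/60 = 0.7290000
W → negative

-54.841665, -0.729000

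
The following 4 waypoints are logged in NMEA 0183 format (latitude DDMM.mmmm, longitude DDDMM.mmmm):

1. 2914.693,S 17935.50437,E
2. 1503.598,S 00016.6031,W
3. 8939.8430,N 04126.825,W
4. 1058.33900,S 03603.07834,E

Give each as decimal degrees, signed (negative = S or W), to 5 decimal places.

1. -29.24488, 179.59174
2. -15.05997, -0.27672
3. 89.66405, -41.44708
4. -10.97232, 36.05131

Point 1:
  Latitude: degrees = first 2 digits = 29, minutes = 14.693; 29 + 14.693/60 = 29.244883
  S ⇒ negate
  Lon: degrees = first 3 digits = 179, minutes = 35.50437; 179 + 35.50437/60 = 179.591740
  E → positive
Point 2:
  Latitude: degrees = first 2 digits = 15, minutes = 3.598; 15 + 3.598/60 = 15.059967
  S → negative
  Longitude: split at 3 digits → 000° and 16.6031′; 0 + 16.6031/60 = 0.276718
  W → negative
Point 3:
  Latitude: degrees = first 2 digits = 89, minutes = 39.843; 89 + 39.843/60 = 89.664050
  N → positive
  Longitude: degrees = first 3 digits = 41, minutes = 26.825; 41 + 26.825/60 = 41.447083
  W ⇒ negate
Point 4:
  Latitude: split at 2 digits → 10° and 58.339′; 10 + 58.339/60 = 10.972317
  S → negative
  Longitude: split at 3 digits → 036° and 3.07834′; 36 + 3.07834/60 = 36.051306
  E ⇒ keep positive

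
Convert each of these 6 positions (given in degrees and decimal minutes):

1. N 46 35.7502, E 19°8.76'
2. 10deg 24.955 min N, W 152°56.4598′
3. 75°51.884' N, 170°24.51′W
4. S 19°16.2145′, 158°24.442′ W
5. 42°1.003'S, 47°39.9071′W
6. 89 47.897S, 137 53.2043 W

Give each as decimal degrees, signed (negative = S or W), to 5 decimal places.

Point 1:
  φ: 46 + 35.7502/60 = 46.595837
  N ⇒ keep positive
  λ: 8.76′ = 0.146000°; total 19.146000
  E ⇒ keep positive
Point 2:
  Latitude: 10 + 24.955/60 = 10.415917
  N → positive
  Longitude: 56.4598′ = 0.940997°; total 152.940997
  hemisphere W, so the sign is −
Point 3:
  Lat: 75 + 51.884/60 = 75.864733
  N ⇒ keep positive
  Longitude: 170 + 24.51/60 = 170.408500
  W → negative
Point 4:
  Latitude: 19 + 16.2145/60 = 19.270242
  S → negative
  Longitude: 158 + 24.442/60 = 158.407367
  hemisphere W, so the sign is −
Point 5:
  Lat: 1.003′ = 0.016717°; total 42.016717
  S → negative
  λ: 47 + 39.9071/60 = 47.665118
  W ⇒ negate
Point 6:
  Lat: 47.897′ = 0.798283°; total 89.798283
  S ⇒ negate
  λ: 137 + 53.2043/60 = 137.886738
  W ⇒ negate

1. 46.59584, 19.14600
2. 10.41592, -152.94100
3. 75.86473, -170.40850
4. -19.27024, -158.40737
5. -42.01672, -47.66512
6. -89.79828, -137.88674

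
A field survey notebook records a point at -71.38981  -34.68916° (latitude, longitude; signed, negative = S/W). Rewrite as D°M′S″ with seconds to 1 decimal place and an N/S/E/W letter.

Latitude is negative → S; |value| = 71.389810
Lat: 0.389810° → 23.38860′; 0.38860 × 60 = 23.316″
Longitude is negative → W; |value| = 34.689160
Longitude: whole degrees 34; 41.34960′ → 41′ and 20.976″

71°23′23.3″ S, 34°41′21.0″ W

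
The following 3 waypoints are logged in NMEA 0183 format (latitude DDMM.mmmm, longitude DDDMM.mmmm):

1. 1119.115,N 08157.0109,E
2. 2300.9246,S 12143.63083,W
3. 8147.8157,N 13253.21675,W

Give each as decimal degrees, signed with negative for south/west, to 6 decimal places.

1. 11.318583, 81.950182
2. -23.015410, -121.727181
3. 81.796928, -132.886946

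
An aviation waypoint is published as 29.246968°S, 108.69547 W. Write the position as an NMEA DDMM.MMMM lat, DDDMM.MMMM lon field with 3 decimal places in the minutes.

2914.818,S / 10841.728,W

Latitude: minutes = (29.246968 − 29) × 60 = 14.81808
Lon: fractional part 0.695470 → 41.72820 minutes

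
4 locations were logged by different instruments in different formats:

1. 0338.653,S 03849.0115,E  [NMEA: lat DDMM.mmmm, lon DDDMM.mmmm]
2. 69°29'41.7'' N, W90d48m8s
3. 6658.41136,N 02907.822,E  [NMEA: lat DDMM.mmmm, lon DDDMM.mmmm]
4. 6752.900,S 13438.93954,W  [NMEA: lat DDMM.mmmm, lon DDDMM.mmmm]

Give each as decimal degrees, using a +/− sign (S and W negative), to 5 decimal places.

1. -3.64422, 38.81686
2. 69.49492, -90.80222
3. 66.97352, 29.13037
4. -67.88167, -134.64899

Point 1:
  Latitude: degrees = first 2 digits = 3, minutes = 38.653; 3 + 38.653/60 = 3.644217
  S ⇒ negate
  λ: split at 3 digits → 038° and 49.0115′; 38 + 49.0115/60 = 38.816858
  E → positive
Point 2:
  Lat: 69 + 29/60 + 41.7/3600 = 69.494917
  N ⇒ keep positive
  λ: 90 + 48/60 + 8/3600 = 90.802222
  W → negative
Point 3:
  φ: split at 2 digits → 66° and 58.41136′; 66 + 58.41136/60 = 66.973523
  N → positive
  Longitude: split at 3 digits → 029° and 7.822′; 29 + 7.822/60 = 29.130367
  E ⇒ keep positive
Point 4:
  Latitude: split at 2 digits → 67° and 52.9′; 67 + 52.9/60 = 67.881667
  hemisphere S, so the sign is −
  Lon: degrees = first 3 digits = 134, minutes = 38.93954; 134 + 38.93954/60 = 134.648992
  hemisphere W, so the sign is −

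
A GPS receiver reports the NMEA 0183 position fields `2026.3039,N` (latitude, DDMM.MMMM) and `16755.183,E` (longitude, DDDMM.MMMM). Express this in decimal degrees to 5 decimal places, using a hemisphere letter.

Lat: degrees = first 2 digits = 20, minutes = 26.3039; 20 + 26.3039/60 = 20.438398
Lon: split at 3 digits → 167° and 55.183′; 167 + 55.183/60 = 167.919717

20.43840° N, 167.91972° E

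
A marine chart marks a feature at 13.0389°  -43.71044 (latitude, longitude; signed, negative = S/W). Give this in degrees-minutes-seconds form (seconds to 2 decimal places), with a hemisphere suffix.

Latitude: 0.038900° → 2.33400′; 0.33400 × 60 = 20.0400″
Longitude is negative → W; |value| = 43.710440
Longitude: whole degrees 43; 42.62640′ → 42′ and 37.5840″

13°02′20.04″ N, 43°42′37.58″ W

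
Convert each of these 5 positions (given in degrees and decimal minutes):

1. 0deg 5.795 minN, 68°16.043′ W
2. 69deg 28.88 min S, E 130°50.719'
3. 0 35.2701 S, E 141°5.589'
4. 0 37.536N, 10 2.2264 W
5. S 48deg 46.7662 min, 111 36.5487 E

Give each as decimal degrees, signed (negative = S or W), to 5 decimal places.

1. 0.09658, -68.26738
2. -69.48133, 130.84532
3. -0.58784, 141.09315
4. 0.62560, -10.03711
5. -48.77944, 111.60915

Point 1:
  Lat: 0 + 5.795/60 = 0.096583
  N → positive
  Longitude: 68 + 16.043/60 = 68.267383
  W → negative
Point 2:
  Latitude: 28.88′ = 0.481333°; total 69.481333
  S ⇒ negate
  Longitude: 130 + 50.719/60 = 130.845317
  E → positive
Point 3:
  Latitude: 0 + 35.2701/60 = 0.587835
  hemisphere S, so the sign is −
  Lon: 5.589′ = 0.093150°; total 141.093150
  E ⇒ keep positive
Point 4:
  φ: 0 + 37.536/60 = 0.625600
  N ⇒ keep positive
  Lon: 2.2264′ = 0.037107°; total 10.037107
  hemisphere W, so the sign is −
Point 5:
  φ: 46.7662′ = 0.779437°; total 48.779437
  S ⇒ negate
  Lon: 111 + 36.5487/60 = 111.609145
  E ⇒ keep positive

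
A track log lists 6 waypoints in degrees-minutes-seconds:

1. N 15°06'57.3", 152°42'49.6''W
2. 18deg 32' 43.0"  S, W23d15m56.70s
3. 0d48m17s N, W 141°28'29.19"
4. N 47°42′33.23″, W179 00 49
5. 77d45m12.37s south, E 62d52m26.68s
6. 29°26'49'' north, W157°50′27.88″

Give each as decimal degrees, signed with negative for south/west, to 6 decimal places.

1. 15.115917, -152.713778
2. -18.545278, -23.265750
3. 0.804722, -141.474775
4. 47.709231, -179.013611
5. -77.753436, 62.874078
6. 29.446944, -157.841078

Point 1:
  Lat: 15 + 6/60 + 57.3/3600 = 15.1159167
  N ⇒ keep positive
  λ: 42′ + 49.6″ = 42.82667′; 152 + 42.82667/60 = 152.7137778
  W → negative
Point 2:
  φ: 18 + 32/60 + 43/3600 = 18.5452778
  S ⇒ negate
  λ: 15′ + 56.7″ = 15.94500′; 23 + 15.94500/60 = 23.2657500
  W ⇒ negate
Point 3:
  Lat: 0° + 48/60 + 17/3600 = 0 + 0.800000 + 0.004722 = 0.8047222
  N → positive
  Lon: 28′ + 29.19″ = 28.48650′; 141 + 28.48650/60 = 141.4747750
  hemisphere W, so the sign is −
Point 4:
  Lat: 42′ + 33.23″ = 42.55383′; 47 + 42.55383/60 = 47.7092306
  N → positive
  Lon: 179 + 0/60 + 49/3600 = 179.0136111
  hemisphere W, so the sign is −
Point 5:
  Latitude: 77° + 45/60 + 12.37/3600 = 77 + 0.750000 + 0.003436 = 77.7534361
  hemisphere S, so the sign is −
  Longitude: 52′ + 26.68″ = 52.44467′; 62 + 52.44467/60 = 62.8740778
  E → positive
Point 6:
  Lat: 29° + 26/60 + 49/3600 = 29 + 0.433333 + 0.013611 = 29.4469444
  N ⇒ keep positive
  Longitude: 157° + 50/60 + 27.88/3600 = 157 + 0.833333 + 0.007744 = 157.8410778
  W ⇒ negate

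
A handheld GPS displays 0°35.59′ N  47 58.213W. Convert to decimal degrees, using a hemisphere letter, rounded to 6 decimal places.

φ: 35.59′ = 0.593167°; total 0.5931667
λ: 58.213′ = 0.970217°; total 47.9702167

0.593167° N, 47.970217° W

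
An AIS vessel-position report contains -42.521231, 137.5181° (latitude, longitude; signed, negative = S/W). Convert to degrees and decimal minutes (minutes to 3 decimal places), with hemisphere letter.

Latitude is negative → S; |value| = 42.521231
Latitude: fractional part 0.521231 → 31.27386 minutes
Longitude: fractional part 0.518100 → 31.08600 minutes

42° 31.274′ S, 137° 31.086′ E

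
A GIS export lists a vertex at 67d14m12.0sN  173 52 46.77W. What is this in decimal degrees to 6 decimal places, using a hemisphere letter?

Latitude: 67° + 14/60 + 12/3600 = 67 + 0.233333 + 0.003333 = 67.2366667
Longitude: 52′ + 46.77″ = 52.77950′; 173 + 52.77950/60 = 173.8796583

67.236667° N, 173.879658° W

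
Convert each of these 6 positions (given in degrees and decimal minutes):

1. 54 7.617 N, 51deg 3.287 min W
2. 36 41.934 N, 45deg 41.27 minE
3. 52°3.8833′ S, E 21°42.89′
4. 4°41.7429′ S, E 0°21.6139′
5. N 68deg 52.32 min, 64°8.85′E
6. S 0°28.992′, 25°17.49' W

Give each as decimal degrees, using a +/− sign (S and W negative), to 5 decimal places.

1. 54.12695, -51.05478
2. 36.69890, 45.68783
3. -52.06472, 21.71483
4. -4.69572, 0.36023
5. 68.87200, 64.14750
6. -0.48320, -25.29150

Point 1:
  Lat: 7.617′ = 0.126950°; total 54.126950
  N ⇒ keep positive
  Lon: 51 + 3.287/60 = 51.054783
  W ⇒ negate
Point 2:
  Lat: 41.934′ = 0.698900°; total 36.698900
  N ⇒ keep positive
  Lon: 45 + 41.27/60 = 45.687833
  E → positive
Point 3:
  Lat: 3.8833′ = 0.064722°; total 52.064722
  S → negative
  λ: 21 + 42.89/60 = 21.714833
  E ⇒ keep positive
Point 4:
  Latitude: 4 + 41.7429/60 = 4.695715
  S ⇒ negate
  Lon: 21.6139′ = 0.360232°; total 0.360232
  E → positive
Point 5:
  Lat: 52.32′ = 0.872000°; total 68.872000
  N ⇒ keep positive
  Longitude: 8.85′ = 0.147500°; total 64.147500
  E → positive
Point 6:
  Lat: 0 + 28.992/60 = 0.483200
  hemisphere S, so the sign is −
  λ: 17.49′ = 0.291500°; total 25.291500
  hemisphere W, so the sign is −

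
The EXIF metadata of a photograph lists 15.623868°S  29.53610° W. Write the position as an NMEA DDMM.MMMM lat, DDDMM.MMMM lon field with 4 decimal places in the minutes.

1537.4321,S / 02932.1660,W

φ: minutes = (15.623868 − 15) × 60 = 37.432080
Longitude: minutes = (29.536100 − 29) × 60 = 32.166000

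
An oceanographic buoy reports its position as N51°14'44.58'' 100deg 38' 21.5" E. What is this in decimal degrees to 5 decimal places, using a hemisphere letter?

Lat: 51° + 14/60 + 44.58/3600 = 51 + 0.233333 + 0.012383 = 51.245717
Lon: 100 + 38/60 + 21.5/3600 = 100.639306

51.24572° N, 100.63931° E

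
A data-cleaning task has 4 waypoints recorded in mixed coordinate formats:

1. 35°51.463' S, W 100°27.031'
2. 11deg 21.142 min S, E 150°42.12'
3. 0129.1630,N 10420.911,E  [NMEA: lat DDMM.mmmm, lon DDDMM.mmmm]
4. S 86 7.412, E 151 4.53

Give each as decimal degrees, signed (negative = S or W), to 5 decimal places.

1. -35.85772, -100.45052
2. -11.35237, 150.70200
3. 1.48605, 104.34852
4. -86.12353, 151.07550

Point 1:
  φ: 51.463′ = 0.857717°; total 35.857717
  S → negative
  Longitude: 27.031′ = 0.450517°; total 100.450517
  hemisphere W, so the sign is −
Point 2:
  Latitude: 21.142′ = 0.352367°; total 11.352367
  hemisphere S, so the sign is −
  Lon: 150 + 42.12/60 = 150.702000
  E ⇒ keep positive
Point 3:
  Latitude: degrees = first 2 digits = 1, minutes = 29.163; 1 + 29.163/60 = 1.486050
  N ⇒ keep positive
  Lon: degrees = first 3 digits = 104, minutes = 20.911; 104 + 20.911/60 = 104.348517
  E → positive
Point 4:
  Latitude: 7.412′ = 0.123533°; total 86.123533
  hemisphere S, so the sign is −
  λ: 151 + 4.53/60 = 151.075500
  E → positive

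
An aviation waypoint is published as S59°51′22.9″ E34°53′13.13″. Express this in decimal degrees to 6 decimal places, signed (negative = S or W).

φ: 59 + 51/60 + 22.9/3600 = 59.8563611
S ⇒ negate
Lon: 34 + 53/60 + 13.13/3600 = 34.8869806
E ⇒ keep positive

-59.856361, 34.886981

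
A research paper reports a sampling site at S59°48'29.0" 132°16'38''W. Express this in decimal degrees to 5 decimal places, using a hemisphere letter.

59.80806° S, 132.27722° W

Latitude: 59 + 48/60 + 29/3600 = 59.808056
Lon: 132° + 16/60 + 38/3600 = 132 + 0.266667 + 0.010556 = 132.277222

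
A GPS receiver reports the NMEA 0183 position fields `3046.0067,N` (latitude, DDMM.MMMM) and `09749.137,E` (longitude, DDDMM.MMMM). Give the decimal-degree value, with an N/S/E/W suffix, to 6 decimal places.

Lat: degrees = first 2 digits = 30, minutes = 46.0067; 30 + 46.0067/60 = 30.7667783
Longitude: degrees = first 3 digits = 97, minutes = 49.137; 97 + 49.137/60 = 97.8189500

30.766778° N, 97.818950° E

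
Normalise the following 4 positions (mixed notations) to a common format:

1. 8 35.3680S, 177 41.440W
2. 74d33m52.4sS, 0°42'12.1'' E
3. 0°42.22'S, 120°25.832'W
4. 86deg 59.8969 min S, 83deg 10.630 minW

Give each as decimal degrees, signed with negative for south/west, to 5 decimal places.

1. -8.58947, -177.69067
2. -74.56456, 0.70336
3. -0.70367, -120.43053
4. -86.99828, -83.17717

Point 1:
  φ: 8 + 35.368/60 = 8.589467
  S ⇒ negate
  λ: 177 + 41.44/60 = 177.690667
  hemisphere W, so the sign is −
Point 2:
  Latitude: 74° + 33/60 + 52.4/3600 = 74 + 0.550000 + 0.014556 = 74.564556
  S → negative
  Longitude: 42′ + 12.1″ = 42.20167′; 0 + 42.20167/60 = 0.703361
  E ⇒ keep positive
Point 3:
  Latitude: 0 + 42.22/60 = 0.703667
  S → negative
  Lon: 25.832′ = 0.430533°; total 120.430533
  hemisphere W, so the sign is −
Point 4:
  Latitude: 59.8969′ = 0.998282°; total 86.998282
  S → negative
  Longitude: 83 + 10.63/60 = 83.177167
  W → negative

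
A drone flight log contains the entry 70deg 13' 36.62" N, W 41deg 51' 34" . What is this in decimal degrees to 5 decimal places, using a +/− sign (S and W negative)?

φ: 70° + 13/60 + 36.62/3600 = 70 + 0.216667 + 0.010172 = 70.226839
N ⇒ keep positive
λ: 41 + 51/60 + 34/3600 = 41.859444
hemisphere W, so the sign is −

70.22684, -41.85944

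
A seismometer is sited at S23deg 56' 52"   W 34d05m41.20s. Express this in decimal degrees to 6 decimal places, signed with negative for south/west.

Lat: 23° + 56/60 + 52/3600 = 23 + 0.933333 + 0.014444 = 23.9477778
hemisphere S, so the sign is −
λ: 5′ + 41.2″ = 5.68667′; 34 + 5.68667/60 = 34.0947778
hemisphere W, so the sign is −

-23.947778, -34.094778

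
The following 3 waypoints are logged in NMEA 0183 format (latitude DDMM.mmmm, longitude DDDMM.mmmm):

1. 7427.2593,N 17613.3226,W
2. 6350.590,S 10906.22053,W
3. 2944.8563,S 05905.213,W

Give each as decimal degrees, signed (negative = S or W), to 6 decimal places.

Point 1:
  Latitude: degrees = first 2 digits = 74, minutes = 27.2593; 74 + 27.2593/60 = 74.4543217
  N ⇒ keep positive
  Longitude: split at 3 digits → 176° and 13.3226′; 176 + 13.3226/60 = 176.2220433
  W ⇒ negate
Point 2:
  Lat: split at 2 digits → 63° and 50.59′; 63 + 50.59/60 = 63.8431667
  S → negative
  Longitude: degrees = first 3 digits = 109, minutes = 6.22053; 109 + 6.22053/60 = 109.1036755
  W → negative
Point 3:
  Lat: degrees = first 2 digits = 29, minutes = 44.8563; 29 + 44.8563/60 = 29.7476050
  S ⇒ negate
  λ: degrees = first 3 digits = 59, minutes = 5.213; 59 + 5.213/60 = 59.0868833
  W ⇒ negate

1. 74.454322, -176.222043
2. -63.843167, -109.103676
3. -29.747605, -59.086883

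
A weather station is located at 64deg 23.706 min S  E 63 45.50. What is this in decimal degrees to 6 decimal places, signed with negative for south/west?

-64.395100, 63.758333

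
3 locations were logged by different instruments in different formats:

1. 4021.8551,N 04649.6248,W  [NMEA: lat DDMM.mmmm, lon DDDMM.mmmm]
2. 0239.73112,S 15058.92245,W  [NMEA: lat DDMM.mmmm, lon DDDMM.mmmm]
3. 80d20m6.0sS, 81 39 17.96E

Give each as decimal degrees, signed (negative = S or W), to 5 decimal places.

1. 40.36425, -46.82708
2. -2.66219, -150.98204
3. -80.33500, 81.65499

Point 1:
  Latitude: split at 2 digits → 40° and 21.8551′; 40 + 21.8551/60 = 40.364252
  N ⇒ keep positive
  Longitude: split at 3 digits → 046° and 49.6248′; 46 + 49.6248/60 = 46.827080
  W ⇒ negate
Point 2:
  Lat: split at 2 digits → 02° and 39.73112′; 2 + 39.73112/60 = 2.662185
  S ⇒ negate
  Longitude: split at 3 digits → 150° and 58.92245′; 150 + 58.92245/60 = 150.982041
  W → negative
Point 3:
  φ: 20′ + 6″ = 20.10000′; 80 + 20.10000/60 = 80.335000
  S ⇒ negate
  Longitude: 39′ + 17.96″ = 39.29933′; 81 + 39.29933/60 = 81.654989
  E → positive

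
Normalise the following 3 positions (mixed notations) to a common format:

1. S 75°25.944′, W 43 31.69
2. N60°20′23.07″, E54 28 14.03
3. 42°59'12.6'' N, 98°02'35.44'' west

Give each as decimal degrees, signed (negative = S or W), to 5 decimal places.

Point 1:
  Latitude: 25.944′ = 0.432400°; total 75.432400
  S → negative
  Lon: 43 + 31.69/60 = 43.528167
  W ⇒ negate
Point 2:
  φ: 60 + 20/60 + 23.07/3600 = 60.339742
  N ⇒ keep positive
  Longitude: 28′ + 14.03″ = 28.23383′; 54 + 28.23383/60 = 54.470564
  E ⇒ keep positive
Point 3:
  φ: 59′ + 12.6″ = 59.21000′; 42 + 59.21000/60 = 42.986833
  N → positive
  Lon: 2′ + 35.44″ = 2.59067′; 98 + 2.59067/60 = 98.043178
  W → negative

1. -75.43240, -43.52817
2. 60.33974, 54.47056
3. 42.98683, -98.04318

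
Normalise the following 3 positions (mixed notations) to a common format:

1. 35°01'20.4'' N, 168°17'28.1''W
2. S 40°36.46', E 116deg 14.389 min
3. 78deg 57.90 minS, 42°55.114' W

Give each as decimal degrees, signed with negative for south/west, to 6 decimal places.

Point 1:
  Lat: 35° + 1/60 + 20.4/3600 = 35 + 0.016667 + 0.005667 = 35.0223333
  N → positive
  λ: 168° + 17/60 + 28.1/3600 = 168 + 0.283333 + 0.007806 = 168.2911389
  W → negative
Point 2:
  Latitude: 40 + 36.46/60 = 40.6076667
  S ⇒ negate
  Longitude: 14.389′ = 0.239817°; total 116.2398167
  E ⇒ keep positive
Point 3:
  Lat: 57.9′ = 0.965000°; total 78.9650000
  S ⇒ negate
  Lon: 55.114′ = 0.918567°; total 42.9185667
  hemisphere W, so the sign is −

1. 35.022333, -168.291139
2. -40.607667, 116.239817
3. -78.965000, -42.918567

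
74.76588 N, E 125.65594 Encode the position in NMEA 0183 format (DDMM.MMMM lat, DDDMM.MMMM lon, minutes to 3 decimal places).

7445.953,N / 12539.356,E

Latitude: 74° + 0.765880 × 60 = 74° 45.95280′
λ: minutes = (125.655940 − 125) × 60 = 39.35640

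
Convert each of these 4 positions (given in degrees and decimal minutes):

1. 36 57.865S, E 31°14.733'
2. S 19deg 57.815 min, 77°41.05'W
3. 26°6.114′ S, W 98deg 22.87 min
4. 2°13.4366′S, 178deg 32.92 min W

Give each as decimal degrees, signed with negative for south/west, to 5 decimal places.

1. -36.96442, 31.24555
2. -19.96358, -77.68417
3. -26.10190, -98.38117
4. -2.22394, -178.54867

Point 1:
  Lat: 36 + 57.865/60 = 36.964417
  hemisphere S, so the sign is −
  Longitude: 14.733′ = 0.245550°; total 31.245550
  E → positive
Point 2:
  Latitude: 57.815′ = 0.963583°; total 19.963583
  S ⇒ negate
  Longitude: 41.05′ = 0.684167°; total 77.684167
  hemisphere W, so the sign is −
Point 3:
  φ: 6.114′ = 0.101900°; total 26.101900
  S → negative
  Longitude: 22.87′ = 0.381167°; total 98.381167
  W → negative
Point 4:
  Lat: 2 + 13.4366/60 = 2.223943
  S ⇒ negate
  Longitude: 32.92′ = 0.548667°; total 178.548667
  hemisphere W, so the sign is −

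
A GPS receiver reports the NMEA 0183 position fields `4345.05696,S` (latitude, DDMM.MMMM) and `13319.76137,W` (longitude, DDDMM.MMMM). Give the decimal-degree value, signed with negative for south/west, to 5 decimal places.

-43.75095, -133.32936

φ: degrees = first 2 digits = 43, minutes = 45.05696; 43 + 45.05696/60 = 43.750949
hemisphere S, so the sign is −
λ: split at 3 digits → 133° and 19.76137′; 133 + 19.76137/60 = 133.329356
hemisphere W, so the sign is −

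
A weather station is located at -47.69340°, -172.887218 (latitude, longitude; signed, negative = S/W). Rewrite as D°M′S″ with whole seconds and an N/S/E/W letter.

Latitude is negative → S; |value| = 47.693400
Lat: 0.693400° → 41.60400′; 0.60400 × 60 = 36.24″
Longitude is negative → W; |value| = 172.887218
Longitude: 0.887218° → 53.23308′; 0.23308 × 60 = 13.98″

47°41′36″ S, 172°53′14″ W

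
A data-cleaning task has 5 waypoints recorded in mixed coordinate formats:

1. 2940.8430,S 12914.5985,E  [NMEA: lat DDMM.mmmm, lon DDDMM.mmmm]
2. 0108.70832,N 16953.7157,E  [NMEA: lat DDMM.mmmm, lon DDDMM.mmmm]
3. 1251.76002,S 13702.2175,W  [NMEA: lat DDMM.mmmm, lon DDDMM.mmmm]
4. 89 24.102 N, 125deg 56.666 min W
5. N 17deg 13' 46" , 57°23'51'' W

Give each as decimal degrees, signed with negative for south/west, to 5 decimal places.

1. -29.68072, 129.24331
2. 1.14514, 169.89526
3. -12.86267, -137.03696
4. 89.40170, -125.94443
5. 17.22944, -57.39750

Point 1:
  Latitude: degrees = first 2 digits = 29, minutes = 40.843; 29 + 40.843/60 = 29.680717
  hemisphere S, so the sign is −
  Lon: split at 3 digits → 129° and 14.5985′; 129 + 14.5985/60 = 129.243308
  E ⇒ keep positive
Point 2:
  Latitude: split at 2 digits → 01° and 8.70832′; 1 + 8.70832/60 = 1.145139
  N ⇒ keep positive
  Lon: degrees = first 3 digits = 169, minutes = 53.7157; 169 + 53.7157/60 = 169.895262
  E ⇒ keep positive
Point 3:
  Latitude: degrees = first 2 digits = 12, minutes = 51.76002; 12 + 51.76002/60 = 12.862667
  hemisphere S, so the sign is −
  Lon: split at 3 digits → 137° and 2.2175′; 137 + 2.2175/60 = 137.036958
  W → negative
Point 4:
  Lat: 89 + 24.102/60 = 89.401700
  N → positive
  Longitude: 125 + 56.666/60 = 125.944433
  W ⇒ negate
Point 5:
  φ: 17 + 13/60 + 46/3600 = 17.229444
  N ⇒ keep positive
  λ: 23′ + 51″ = 23.85000′; 57 + 23.85000/60 = 57.397500
  W → negative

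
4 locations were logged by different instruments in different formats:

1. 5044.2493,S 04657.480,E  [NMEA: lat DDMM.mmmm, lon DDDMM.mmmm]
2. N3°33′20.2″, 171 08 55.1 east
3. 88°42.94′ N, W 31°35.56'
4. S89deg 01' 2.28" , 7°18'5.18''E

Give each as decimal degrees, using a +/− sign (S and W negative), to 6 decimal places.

1. -50.737488, 46.958000
2. 3.555611, 171.148639
3. 88.715667, -31.592667
4. -89.017300, 7.301439

Point 1:
  Latitude: degrees = first 2 digits = 50, minutes = 44.2493; 50 + 44.2493/60 = 50.7374883
  hemisphere S, so the sign is −
  Longitude: degrees = first 3 digits = 46, minutes = 57.48; 46 + 57.48/60 = 46.9580000
  E ⇒ keep positive
Point 2:
  Latitude: 33′ + 20.2″ = 33.33667′; 3 + 33.33667/60 = 3.5556111
  N ⇒ keep positive
  Longitude: 171 + 8/60 + 55.1/3600 = 171.1486389
  E ⇒ keep positive
Point 3:
  Latitude: 42.94′ = 0.715667°; total 88.7156667
  N → positive
  Longitude: 35.56′ = 0.592667°; total 31.5926667
  W → negative
Point 4:
  Latitude: 1′ + 2.28″ = 1.03800′; 89 + 1.03800/60 = 89.0173000
  hemisphere S, so the sign is −
  λ: 7 + 18/60 + 5.18/3600 = 7.3014389
  E → positive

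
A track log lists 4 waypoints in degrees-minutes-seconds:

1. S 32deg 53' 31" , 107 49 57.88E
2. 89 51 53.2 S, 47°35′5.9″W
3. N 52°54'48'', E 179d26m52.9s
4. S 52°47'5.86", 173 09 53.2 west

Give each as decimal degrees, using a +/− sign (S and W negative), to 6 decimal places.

Point 1:
  Latitude: 32 + 53/60 + 31/3600 = 32.8919444
  hemisphere S, so the sign is −
  λ: 107° + 49/60 + 57.88/3600 = 107 + 0.816667 + 0.016078 = 107.8327444
  E → positive
Point 2:
  Latitude: 51′ + 53.2″ = 51.88667′; 89 + 51.88667/60 = 89.8647778
  S ⇒ negate
  λ: 47° + 35/60 + 5.9/3600 = 47 + 0.583333 + 0.001639 = 47.5849722
  W → negative
Point 3:
  Lat: 54′ + 48″ = 54.80000′; 52 + 54.80000/60 = 52.9133333
  N → positive
  Longitude: 179° + 26/60 + 52.9/3600 = 179 + 0.433333 + 0.014694 = 179.4480278
  E → positive
Point 4:
  Latitude: 47′ + 5.86″ = 47.09767′; 52 + 47.09767/60 = 52.7849611
  hemisphere S, so the sign is −
  λ: 173° + 9/60 + 53.2/3600 = 173 + 0.150000 + 0.014778 = 173.1647778
  W → negative

1. -32.891944, 107.832744
2. -89.864778, -47.584972
3. 52.913333, 179.448028
4. -52.784961, -173.164778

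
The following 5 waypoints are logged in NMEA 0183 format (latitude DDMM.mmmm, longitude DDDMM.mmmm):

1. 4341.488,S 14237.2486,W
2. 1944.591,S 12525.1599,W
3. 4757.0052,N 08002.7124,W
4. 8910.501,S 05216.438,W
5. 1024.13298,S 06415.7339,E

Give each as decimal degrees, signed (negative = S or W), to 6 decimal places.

Point 1:
  Lat: split at 2 digits → 43° and 41.488′; 43 + 41.488/60 = 43.6914667
  S → negative
  Longitude: degrees = first 3 digits = 142, minutes = 37.2486; 142 + 37.2486/60 = 142.6208100
  W ⇒ negate
Point 2:
  Latitude: degrees = first 2 digits = 19, minutes = 44.591; 19 + 44.591/60 = 19.7431833
  S → negative
  Longitude: split at 3 digits → 125° and 25.1599′; 125 + 25.1599/60 = 125.4193317
  W ⇒ negate
Point 3:
  Lat: degrees = first 2 digits = 47, minutes = 57.0052; 47 + 57.0052/60 = 47.9500867
  N → positive
  Longitude: degrees = first 3 digits = 80, minutes = 2.7124; 80 + 2.7124/60 = 80.0452067
  W → negative
Point 4:
  Lat: split at 2 digits → 89° and 10.501′; 89 + 10.501/60 = 89.1750167
  S ⇒ negate
  Longitude: split at 3 digits → 052° and 16.438′; 52 + 16.438/60 = 52.2739667
  hemisphere W, so the sign is −
Point 5:
  Latitude: degrees = first 2 digits = 10, minutes = 24.13298; 10 + 24.13298/60 = 10.4022163
  hemisphere S, so the sign is −
  Longitude: degrees = first 3 digits = 64, minutes = 15.7339; 64 + 15.7339/60 = 64.2622317
  E → positive

1. -43.691467, -142.620810
2. -19.743183, -125.419332
3. 47.950087, -80.045207
4. -89.175017, -52.273967
5. -10.402216, 64.262232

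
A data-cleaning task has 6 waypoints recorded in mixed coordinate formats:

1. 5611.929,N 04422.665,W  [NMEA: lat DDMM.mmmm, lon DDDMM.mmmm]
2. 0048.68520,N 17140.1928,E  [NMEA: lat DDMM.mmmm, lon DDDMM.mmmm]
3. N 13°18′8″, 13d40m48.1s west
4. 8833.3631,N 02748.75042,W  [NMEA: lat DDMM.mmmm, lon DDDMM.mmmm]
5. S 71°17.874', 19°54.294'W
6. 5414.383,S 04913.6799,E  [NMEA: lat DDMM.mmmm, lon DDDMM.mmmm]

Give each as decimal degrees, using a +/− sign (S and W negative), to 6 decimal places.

Point 1:
  Lat: split at 2 digits → 56° and 11.929′; 56 + 11.929/60 = 56.1988167
  N → positive
  Lon: split at 3 digits → 044° and 22.665′; 44 + 22.665/60 = 44.3777500
  W ⇒ negate
Point 2:
  φ: split at 2 digits → 00° and 48.6852′; 0 + 48.6852/60 = 0.8114200
  N ⇒ keep positive
  Longitude: split at 3 digits → 171° and 40.1928′; 171 + 40.1928/60 = 171.6698800
  E ⇒ keep positive
Point 3:
  Lat: 18′ + 8″ = 18.13333′; 13 + 18.13333/60 = 13.3022222
  N ⇒ keep positive
  λ: 40′ + 48.1″ = 40.80167′; 13 + 40.80167/60 = 13.6800278
  W ⇒ negate
Point 4:
  Lat: split at 2 digits → 88° and 33.3631′; 88 + 33.3631/60 = 88.5560517
  N ⇒ keep positive
  λ: split at 3 digits → 027° and 48.75042′; 27 + 48.75042/60 = 27.8125070
  W ⇒ negate
Point 5:
  Lat: 71 + 17.874/60 = 71.2979000
  S → negative
  Longitude: 54.294′ = 0.904900°; total 19.9049000
  W ⇒ negate
Point 6:
  φ: split at 2 digits → 54° and 14.383′; 54 + 14.383/60 = 54.2397167
  hemisphere S, so the sign is −
  Longitude: split at 3 digits → 049° and 13.6799′; 49 + 13.6799/60 = 49.2279983
  E → positive

1. 56.198817, -44.377750
2. 0.811420, 171.669880
3. 13.302222, -13.680028
4. 88.556052, -27.812507
5. -71.297900, -19.904900
6. -54.239717, 49.227998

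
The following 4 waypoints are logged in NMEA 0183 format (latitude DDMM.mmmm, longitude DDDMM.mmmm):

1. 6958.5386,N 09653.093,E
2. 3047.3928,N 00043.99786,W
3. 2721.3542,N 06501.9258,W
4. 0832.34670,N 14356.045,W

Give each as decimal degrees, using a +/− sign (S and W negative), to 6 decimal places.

Point 1:
  Lat: split at 2 digits → 69° and 58.5386′; 69 + 58.5386/60 = 69.9756433
  N ⇒ keep positive
  λ: degrees = first 3 digits = 96, minutes = 53.093; 96 + 53.093/60 = 96.8848833
  E ⇒ keep positive
Point 2:
  Lat: degrees = first 2 digits = 30, minutes = 47.3928; 30 + 47.3928/60 = 30.7898800
  N → positive
  λ: split at 3 digits → 000° and 43.99786′; 0 + 43.99786/60 = 0.7332977
  W → negative
Point 3:
  Latitude: degrees = first 2 digits = 27, minutes = 21.3542; 27 + 21.3542/60 = 27.3559033
  N → positive
  Longitude: split at 3 digits → 065° and 1.9258′; 65 + 1.9258/60 = 65.0320967
  W ⇒ negate
Point 4:
  φ: split at 2 digits → 08° and 32.3467′; 8 + 32.3467/60 = 8.5391117
  N → positive
  λ: split at 3 digits → 143° and 56.045′; 143 + 56.045/60 = 143.9340833
  W ⇒ negate

1. 69.975643, 96.884883
2. 30.789880, -0.733298
3. 27.355903, -65.032097
4. 8.539112, -143.934083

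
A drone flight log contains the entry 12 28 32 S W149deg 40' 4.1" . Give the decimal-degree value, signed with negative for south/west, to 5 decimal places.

-12.47556, -149.66781

Lat: 12 + 28/60 + 32/3600 = 12.475556
S → negative
Longitude: 149° + 40/60 + 4.1/3600 = 149 + 0.666667 + 0.001139 = 149.667806
W → negative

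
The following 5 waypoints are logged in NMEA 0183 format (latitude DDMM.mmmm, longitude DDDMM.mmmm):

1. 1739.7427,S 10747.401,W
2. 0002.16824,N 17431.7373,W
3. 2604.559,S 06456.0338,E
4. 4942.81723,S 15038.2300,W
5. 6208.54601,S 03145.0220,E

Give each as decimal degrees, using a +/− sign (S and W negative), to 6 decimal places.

1. -17.662378, -107.790017
2. 0.036137, -174.528955
3. -26.075983, 64.933897
4. -49.713621, -150.637167
5. -62.142434, 31.750367

Point 1:
  φ: split at 2 digits → 17° and 39.7427′; 17 + 39.7427/60 = 17.6623783
  S ⇒ negate
  Longitude: split at 3 digits → 107° and 47.401′; 107 + 47.401/60 = 107.7900167
  W → negative
Point 2:
  Lat: degrees = first 2 digits = 0, minutes = 2.16824; 0 + 2.16824/60 = 0.0361373
  N → positive
  Longitude: split at 3 digits → 174° and 31.7373′; 174 + 31.7373/60 = 174.5289550
  W → negative
Point 3:
  φ: degrees = first 2 digits = 26, minutes = 4.559; 26 + 4.559/60 = 26.0759833
  hemisphere S, so the sign is −
  Lon: degrees = first 3 digits = 64, minutes = 56.0338; 64 + 56.0338/60 = 64.9338967
  E → positive
Point 4:
  Lat: degrees = first 2 digits = 49, minutes = 42.81723; 49 + 42.81723/60 = 49.7136205
  hemisphere S, so the sign is −
  Lon: degrees = first 3 digits = 150, minutes = 38.23; 150 + 38.23/60 = 150.6371667
  hemisphere W, so the sign is −
Point 5:
  φ: degrees = first 2 digits = 62, minutes = 8.54601; 62 + 8.54601/60 = 62.1424335
  hemisphere S, so the sign is −
  λ: degrees = first 3 digits = 31, minutes = 45.022; 31 + 45.022/60 = 31.7503667
  E → positive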